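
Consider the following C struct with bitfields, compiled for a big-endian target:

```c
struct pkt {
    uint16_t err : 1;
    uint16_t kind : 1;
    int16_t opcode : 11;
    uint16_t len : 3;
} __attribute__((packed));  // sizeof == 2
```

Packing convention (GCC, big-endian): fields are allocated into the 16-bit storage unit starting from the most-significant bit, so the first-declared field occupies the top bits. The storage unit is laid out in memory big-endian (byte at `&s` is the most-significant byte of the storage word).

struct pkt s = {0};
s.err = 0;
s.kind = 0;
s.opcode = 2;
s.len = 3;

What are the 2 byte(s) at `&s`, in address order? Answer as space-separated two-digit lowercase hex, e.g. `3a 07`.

err (1b) val=0 bits=0x0 at bit 15: 0x0000
kind (1b) val=0 bits=0x0 at bit 14: 0x0000
opcode (11b) val=2 bits=0x2 at bit 3: 0x0010
len (3b) val=3 bits=0x3 at bit 0: 0x0013
word = 0x0013 → big-endian bytes:
  [0]=0x00  [1]=0x13

00 13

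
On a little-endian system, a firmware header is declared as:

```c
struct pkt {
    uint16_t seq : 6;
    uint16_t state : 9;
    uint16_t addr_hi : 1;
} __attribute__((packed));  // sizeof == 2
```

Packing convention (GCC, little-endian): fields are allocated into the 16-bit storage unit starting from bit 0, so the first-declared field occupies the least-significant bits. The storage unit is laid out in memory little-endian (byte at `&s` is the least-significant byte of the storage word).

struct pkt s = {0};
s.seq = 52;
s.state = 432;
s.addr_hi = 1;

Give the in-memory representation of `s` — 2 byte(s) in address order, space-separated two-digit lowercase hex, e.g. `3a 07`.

34 ec

seq:6 = 52 → 0x34 << 0 → word 0x0034
state:9 = 432 → 0x1b0 << 6 → word 0x6c34
addr_hi:1 = 1 → 0x1 << 15 → word 0xec34
word = 0xec34 → little-endian bytes:
  [0]=0x34  [1]=0xec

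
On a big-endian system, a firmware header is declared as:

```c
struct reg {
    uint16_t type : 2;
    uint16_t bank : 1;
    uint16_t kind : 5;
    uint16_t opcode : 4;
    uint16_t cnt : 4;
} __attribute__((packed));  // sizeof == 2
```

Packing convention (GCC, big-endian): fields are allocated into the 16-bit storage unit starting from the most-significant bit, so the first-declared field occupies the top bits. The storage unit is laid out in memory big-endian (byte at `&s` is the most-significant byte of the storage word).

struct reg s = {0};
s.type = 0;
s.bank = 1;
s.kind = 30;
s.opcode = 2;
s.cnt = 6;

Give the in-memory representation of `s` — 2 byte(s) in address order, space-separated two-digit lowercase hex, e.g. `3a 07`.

3e 26

type:2 = 0 → 0x0 << 14 → word 0x0000
bank:1 = 1 → 0x1 << 13 → word 0x2000
kind:5 = 30 → 0x1e << 8 → word 0x3e00
opcode:4 = 2 → 0x2 << 4 → word 0x3e20
cnt:4 = 6 → 0x6 << 0 → word 0x3e26
word = 0x3e26 → big-endian bytes:
  [0]=0x3e  [1]=0x26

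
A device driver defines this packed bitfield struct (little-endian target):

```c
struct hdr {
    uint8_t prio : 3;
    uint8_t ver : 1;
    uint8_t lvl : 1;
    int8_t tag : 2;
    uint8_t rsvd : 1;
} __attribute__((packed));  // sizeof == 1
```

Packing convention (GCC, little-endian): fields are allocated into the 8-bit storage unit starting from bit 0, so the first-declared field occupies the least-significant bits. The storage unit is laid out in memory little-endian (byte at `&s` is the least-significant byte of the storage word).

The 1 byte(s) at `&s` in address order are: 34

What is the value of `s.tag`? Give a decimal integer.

[0]=0x34 (little-endian) → word 0x34
prio:3 @ bit 0 → (0x34>>0)&0x7 = 0x4
ver:1 @ bit 3 → (0x34>>3)&0x1 = 0x0
lvl:1 @ bit 4 → (0x34>>4)&0x1 = 0x1
tag:2 @ bit 5 → (0x34>>5)&0x3 = 0x1  ←
rsvd:1 @ bit 7 → (0x34>>7)&0x1 = 0x0
tag signed 2b, MSB=0: value = 1

1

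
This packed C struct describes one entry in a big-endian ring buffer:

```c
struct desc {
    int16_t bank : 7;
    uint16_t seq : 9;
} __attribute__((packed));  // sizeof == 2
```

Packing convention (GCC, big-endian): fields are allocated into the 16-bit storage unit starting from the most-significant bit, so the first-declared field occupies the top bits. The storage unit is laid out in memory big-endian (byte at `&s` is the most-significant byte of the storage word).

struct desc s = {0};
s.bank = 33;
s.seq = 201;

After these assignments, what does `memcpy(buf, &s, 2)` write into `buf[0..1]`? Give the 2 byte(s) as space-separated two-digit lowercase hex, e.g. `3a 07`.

42 c9

[9+:7] bank=33 & 0x7f = 0x21; word=0x4200
[0+:9] seq=201 & 0x1ff = 0xc9; word=0x42c9
word = 0x42c9 → big-endian bytes:
  [0]=0x42  [1]=0xc9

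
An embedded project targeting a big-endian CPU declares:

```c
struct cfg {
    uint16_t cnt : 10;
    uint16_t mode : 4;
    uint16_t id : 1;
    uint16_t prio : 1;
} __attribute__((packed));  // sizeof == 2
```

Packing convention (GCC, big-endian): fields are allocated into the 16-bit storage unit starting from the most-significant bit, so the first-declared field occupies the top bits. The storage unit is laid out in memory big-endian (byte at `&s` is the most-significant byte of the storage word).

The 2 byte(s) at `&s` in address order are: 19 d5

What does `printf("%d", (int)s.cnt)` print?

103

[0]=0x19 [1]=0xd5 (big-endian) → word 0x19d5
cnt:10 @ bit 6 → (0x19d5>>6)&0x3ff = 0x67  ←
mode:4 @ bit 2 → (0x19d5>>2)&0xf = 0x5
id:1 @ bit 1 → (0x19d5>>1)&0x1 = 0x0
prio:1 @ bit 0 → (0x19d5>>0)&0x1 = 0x1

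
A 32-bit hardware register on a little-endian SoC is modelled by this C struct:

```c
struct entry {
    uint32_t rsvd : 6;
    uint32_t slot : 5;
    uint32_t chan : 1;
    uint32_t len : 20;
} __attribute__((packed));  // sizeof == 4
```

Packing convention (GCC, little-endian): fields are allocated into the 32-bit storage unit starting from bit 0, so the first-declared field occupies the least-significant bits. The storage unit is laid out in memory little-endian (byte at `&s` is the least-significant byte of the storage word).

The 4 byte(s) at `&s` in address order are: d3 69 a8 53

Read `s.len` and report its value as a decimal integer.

342662

[0]=0xd3 [1]=0x69 [2]=0xa8 [3]=0x53 (little-endian) → word 0x53a869d3
rsvd:6 @ bit 0 → (0x53a869d3>>0)&0x3f = 0x13
slot:5 @ bit 6 → (0x53a869d3>>6)&0x1f = 0x7
chan:1 @ bit 11 → (0x53a869d3>>11)&0x1 = 0x1
len:20 @ bit 12 → (0x53a869d3>>12)&0xfffff = 0x53a86  ←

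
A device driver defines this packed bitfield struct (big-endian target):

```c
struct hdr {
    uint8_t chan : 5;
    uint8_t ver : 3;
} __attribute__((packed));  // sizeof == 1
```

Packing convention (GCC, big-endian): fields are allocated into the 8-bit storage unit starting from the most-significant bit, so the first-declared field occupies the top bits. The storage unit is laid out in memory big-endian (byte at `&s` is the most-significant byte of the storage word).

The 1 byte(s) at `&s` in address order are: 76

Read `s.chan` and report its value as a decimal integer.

14

[0]=0x76 (big-endian) → word 0x76
chan:5 @ bit 3 → (0x76>>3)&0x1f = 0xe  ←
ver:3 @ bit 0 → (0x76>>0)&0x7 = 0x6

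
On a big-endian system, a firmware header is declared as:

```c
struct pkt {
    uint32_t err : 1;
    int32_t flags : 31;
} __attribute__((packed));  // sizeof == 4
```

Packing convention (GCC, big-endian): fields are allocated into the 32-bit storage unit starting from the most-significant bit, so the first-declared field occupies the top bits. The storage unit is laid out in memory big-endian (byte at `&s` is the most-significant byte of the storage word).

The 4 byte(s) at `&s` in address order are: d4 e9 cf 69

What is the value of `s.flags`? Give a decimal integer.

[0]=0xd4 [1]=0xe9 [2]=0xcf [3]=0x69 (big-endian) → word 0xd4e9cf69
err:1 @ bit 31 → (0xd4e9cf69>>31)&0x1 = 0x1
flags:31 @ bit 0 → (0xd4e9cf69>>0)&0x7fffffff = 0x54e9cf69  ←
flags signed 31b, MSB=1: 1424609129 - 2147483648 = -722874519

-722874519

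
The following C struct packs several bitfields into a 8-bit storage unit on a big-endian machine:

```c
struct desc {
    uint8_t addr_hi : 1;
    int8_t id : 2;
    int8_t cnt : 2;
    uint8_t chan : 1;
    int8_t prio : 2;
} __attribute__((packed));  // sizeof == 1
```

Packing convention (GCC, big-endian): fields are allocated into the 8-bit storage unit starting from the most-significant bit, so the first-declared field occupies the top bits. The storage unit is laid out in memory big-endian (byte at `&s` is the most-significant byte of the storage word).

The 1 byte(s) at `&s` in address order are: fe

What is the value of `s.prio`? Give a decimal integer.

-2

[0]=0xfe (big-endian) → word 0xfe
addr_hi [7+:1] = (word>>7) & 0x1 = 1
id [5+:2] = (word>>5) & 0x3 = 3
cnt [3+:2] = (word>>3) & 0x3 = 3
chan [2+:1] = (word>>2) & 0x1 = 1
prio [0+:2] = (word>>0) & 0x3 = 2  ←
prio signed 2b, MSB=1: 2 - 4 = -2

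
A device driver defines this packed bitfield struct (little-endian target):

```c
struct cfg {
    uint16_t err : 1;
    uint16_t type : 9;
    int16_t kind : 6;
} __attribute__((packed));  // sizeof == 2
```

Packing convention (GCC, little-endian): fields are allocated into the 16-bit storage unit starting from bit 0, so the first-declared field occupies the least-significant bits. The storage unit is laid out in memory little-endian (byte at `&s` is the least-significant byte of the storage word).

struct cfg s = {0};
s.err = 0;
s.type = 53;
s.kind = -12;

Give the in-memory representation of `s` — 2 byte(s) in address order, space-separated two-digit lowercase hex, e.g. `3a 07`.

6a d0

[0+:1] err=0 & 0x1 = 0x0; word=0x0000
[1+:9] type=53 & 0x1ff = 0x35; word=0x006a
[10+:6] kind=-12 & 0x3f = 0x34; word=0xd06a
word = 0xd06a → little-endian bytes:
  [0]=0x6a  [1]=0xd0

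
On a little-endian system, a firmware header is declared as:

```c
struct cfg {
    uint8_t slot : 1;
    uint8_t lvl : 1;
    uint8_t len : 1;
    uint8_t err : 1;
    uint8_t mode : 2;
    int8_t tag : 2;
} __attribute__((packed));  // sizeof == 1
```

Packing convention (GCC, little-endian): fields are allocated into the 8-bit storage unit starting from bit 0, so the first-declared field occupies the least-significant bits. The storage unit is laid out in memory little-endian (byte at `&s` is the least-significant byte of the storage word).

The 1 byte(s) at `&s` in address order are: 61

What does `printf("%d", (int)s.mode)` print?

2

[0]=0x61 (little-endian) → word 0x61
slot [0+:1] = (word>>0) & 0x1 = 1
lvl [1+:1] = (word>>1) & 0x1 = 0
len [2+:1] = (word>>2) & 0x1 = 0
err [3+:1] = (word>>3) & 0x1 = 0
mode [4+:2] = (word>>4) & 0x3 = 2  ←
tag [6+:2] = (word>>6) & 0x3 = 1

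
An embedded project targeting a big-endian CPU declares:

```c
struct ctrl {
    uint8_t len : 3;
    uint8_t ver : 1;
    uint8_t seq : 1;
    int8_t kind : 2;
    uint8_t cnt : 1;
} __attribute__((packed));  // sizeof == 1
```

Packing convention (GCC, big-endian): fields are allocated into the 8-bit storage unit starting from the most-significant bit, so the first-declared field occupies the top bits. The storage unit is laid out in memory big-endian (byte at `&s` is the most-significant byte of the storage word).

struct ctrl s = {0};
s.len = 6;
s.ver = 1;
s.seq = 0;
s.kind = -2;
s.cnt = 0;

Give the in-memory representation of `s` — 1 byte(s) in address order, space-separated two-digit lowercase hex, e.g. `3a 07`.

d4

[5+:3] len=6 & 0x7 = 0x6; word=0xc0
[4+:1] ver=1 & 0x1 = 0x1; word=0xd0
[3+:1] seq=0 & 0x1 = 0x0; word=0xd0
[1+:2] kind=-2 & 0x3 = 0x2; word=0xd4
[0+:1] cnt=0 & 0x1 = 0x0; word=0xd4
word = 0xd4 → big-endian bytes:
  [0]=0xd4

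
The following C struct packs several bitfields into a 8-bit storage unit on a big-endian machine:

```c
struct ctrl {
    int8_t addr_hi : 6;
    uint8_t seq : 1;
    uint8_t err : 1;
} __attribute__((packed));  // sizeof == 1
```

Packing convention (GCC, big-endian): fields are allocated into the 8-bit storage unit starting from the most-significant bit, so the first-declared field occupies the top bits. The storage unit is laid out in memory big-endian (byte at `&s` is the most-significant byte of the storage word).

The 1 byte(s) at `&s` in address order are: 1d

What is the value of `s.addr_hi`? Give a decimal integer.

7

[0]=0x1d (big-endian) → word 0x1d
addr_hi [2+:6] = (word>>2) & 0x3f = 7  ←
seq [1+:1] = (word>>1) & 0x1 = 0
err [0+:1] = (word>>0) & 0x1 = 1
addr_hi signed 6b, MSB=0: value = 7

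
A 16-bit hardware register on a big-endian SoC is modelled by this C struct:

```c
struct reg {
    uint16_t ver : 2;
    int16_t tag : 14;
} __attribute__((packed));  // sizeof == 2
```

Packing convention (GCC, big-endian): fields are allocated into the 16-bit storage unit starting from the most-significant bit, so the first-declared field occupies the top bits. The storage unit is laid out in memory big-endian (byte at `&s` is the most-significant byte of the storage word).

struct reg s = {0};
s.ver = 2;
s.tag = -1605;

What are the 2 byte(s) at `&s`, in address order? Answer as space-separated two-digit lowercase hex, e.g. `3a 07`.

b9 bb

ver (2b) val=2 bits=0x2 at bit 14: 0x8000
tag (14b) val=-1605 bits=0x39bb at bit 0: 0xb9bb
word = 0xb9bb → big-endian bytes:
  [0]=0xb9  [1]=0xbb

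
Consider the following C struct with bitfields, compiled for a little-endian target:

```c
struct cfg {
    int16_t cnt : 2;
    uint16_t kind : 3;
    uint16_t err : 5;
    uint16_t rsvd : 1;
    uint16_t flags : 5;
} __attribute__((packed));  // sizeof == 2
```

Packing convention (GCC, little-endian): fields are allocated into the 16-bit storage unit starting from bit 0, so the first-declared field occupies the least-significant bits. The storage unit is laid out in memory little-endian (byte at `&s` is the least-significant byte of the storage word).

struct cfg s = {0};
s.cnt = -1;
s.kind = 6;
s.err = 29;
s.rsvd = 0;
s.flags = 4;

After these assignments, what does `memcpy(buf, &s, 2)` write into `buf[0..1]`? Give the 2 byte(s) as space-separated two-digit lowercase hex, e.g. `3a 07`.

bb 23

[0+:2] cnt=-1 & 0x3 = 0x3; word=0x0003
[2+:3] kind=6 & 0x7 = 0x6; word=0x001b
[5+:5] err=29 & 0x1f = 0x1d; word=0x03bb
[10+:1] rsvd=0 & 0x1 = 0x0; word=0x03bb
[11+:5] flags=4 & 0x1f = 0x4; word=0x23bb
word = 0x23bb → little-endian bytes:
  [0]=0xbb  [1]=0x23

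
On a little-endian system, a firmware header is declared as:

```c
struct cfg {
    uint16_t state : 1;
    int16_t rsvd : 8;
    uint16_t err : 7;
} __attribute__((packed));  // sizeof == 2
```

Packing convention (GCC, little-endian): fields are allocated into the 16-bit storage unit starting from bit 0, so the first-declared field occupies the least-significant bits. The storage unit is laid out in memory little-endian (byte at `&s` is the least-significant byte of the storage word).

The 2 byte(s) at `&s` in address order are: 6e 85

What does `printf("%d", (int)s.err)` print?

66

[0]=0x6e [1]=0x85 (little-endian) → word 0x856e
state [0+:1] = (word>>0) & 0x1 = 0
rsvd [1+:8] = (word>>1) & 0xff = 183
err [9+:7] = (word>>9) & 0x7f = 66  ←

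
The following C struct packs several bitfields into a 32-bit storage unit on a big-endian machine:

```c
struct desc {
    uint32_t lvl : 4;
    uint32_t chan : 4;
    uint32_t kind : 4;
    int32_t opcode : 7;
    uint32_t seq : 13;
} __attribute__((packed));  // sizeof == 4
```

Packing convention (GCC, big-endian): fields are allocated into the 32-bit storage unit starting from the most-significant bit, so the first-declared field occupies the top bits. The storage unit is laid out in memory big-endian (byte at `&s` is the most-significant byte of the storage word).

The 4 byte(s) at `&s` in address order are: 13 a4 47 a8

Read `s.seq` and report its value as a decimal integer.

1960

[0]=0x13 [1]=0xa4 [2]=0x47 [3]=0xa8 (big-endian) → word 0x13a447a8
lvl:4 @ bit 28 → (0x13a447a8>>28)&0xf = 0x1
chan:4 @ bit 24 → (0x13a447a8>>24)&0xf = 0x3
kind:4 @ bit 20 → (0x13a447a8>>20)&0xf = 0xa
opcode:7 @ bit 13 → (0x13a447a8>>13)&0x7f = 0x22
seq:13 @ bit 0 → (0x13a447a8>>0)&0x1fff = 0x7a8  ←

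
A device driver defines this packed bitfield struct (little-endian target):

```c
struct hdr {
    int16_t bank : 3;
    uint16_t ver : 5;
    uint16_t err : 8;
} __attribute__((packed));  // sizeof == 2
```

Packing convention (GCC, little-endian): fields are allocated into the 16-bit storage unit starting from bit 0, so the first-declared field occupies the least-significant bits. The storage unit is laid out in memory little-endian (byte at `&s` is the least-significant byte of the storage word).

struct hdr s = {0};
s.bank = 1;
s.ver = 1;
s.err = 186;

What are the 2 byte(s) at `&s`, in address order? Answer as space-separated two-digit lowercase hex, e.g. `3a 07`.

bank (3b) val=1 bits=0x1 at bit 0: 0x0001
ver (5b) val=1 bits=0x1 at bit 3: 0x0009
err (8b) val=186 bits=0xba at bit 8: 0xba09
word = 0xba09 → little-endian bytes:
  [0]=0x09  [1]=0xba

09 ba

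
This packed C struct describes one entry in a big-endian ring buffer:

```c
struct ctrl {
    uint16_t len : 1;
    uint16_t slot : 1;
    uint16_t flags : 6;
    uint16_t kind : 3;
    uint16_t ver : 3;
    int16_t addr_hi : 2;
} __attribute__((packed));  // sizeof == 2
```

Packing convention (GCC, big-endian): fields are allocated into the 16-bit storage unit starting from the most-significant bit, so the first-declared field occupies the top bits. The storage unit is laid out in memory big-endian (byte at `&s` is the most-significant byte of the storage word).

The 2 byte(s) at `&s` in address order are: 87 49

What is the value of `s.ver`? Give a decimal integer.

[0]=0x87 [1]=0x49 (big-endian) → word 0x8749
len:1 @ bit 15 → (0x8749>>15)&0x1 = 0x1
slot:1 @ bit 14 → (0x8749>>14)&0x1 = 0x0
flags:6 @ bit 8 → (0x8749>>8)&0x3f = 0x7
kind:3 @ bit 5 → (0x8749>>5)&0x7 = 0x2
ver:3 @ bit 2 → (0x8749>>2)&0x7 = 0x2  ←
addr_hi:2 @ bit 0 → (0x8749>>0)&0x3 = 0x1

2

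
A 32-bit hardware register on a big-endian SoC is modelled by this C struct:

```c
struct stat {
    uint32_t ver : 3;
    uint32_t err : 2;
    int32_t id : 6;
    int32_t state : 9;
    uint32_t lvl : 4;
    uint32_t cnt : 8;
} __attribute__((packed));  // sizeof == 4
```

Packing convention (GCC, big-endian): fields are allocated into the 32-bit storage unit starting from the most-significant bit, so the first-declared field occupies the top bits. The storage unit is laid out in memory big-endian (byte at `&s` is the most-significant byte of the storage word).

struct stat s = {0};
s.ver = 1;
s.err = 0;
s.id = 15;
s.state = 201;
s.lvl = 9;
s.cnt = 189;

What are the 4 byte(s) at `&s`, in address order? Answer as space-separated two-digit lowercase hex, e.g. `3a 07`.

21 ec 99 bd

ver (3b) val=1 bits=0x1 at bit 29: 0x20000000
err (2b) val=0 bits=0x0 at bit 27: 0x20000000
id (6b) val=15 bits=0xf at bit 21: 0x21e00000
state (9b) val=201 bits=0xc9 at bit 12: 0x21ec9000
lvl (4b) val=9 bits=0x9 at bit 8: 0x21ec9900
cnt (8b) val=189 bits=0xbd at bit 0: 0x21ec99bd
word = 0x21ec99bd → big-endian bytes:
  [0]=0x21  [1]=0xec  [2]=0x99  [3]=0xbd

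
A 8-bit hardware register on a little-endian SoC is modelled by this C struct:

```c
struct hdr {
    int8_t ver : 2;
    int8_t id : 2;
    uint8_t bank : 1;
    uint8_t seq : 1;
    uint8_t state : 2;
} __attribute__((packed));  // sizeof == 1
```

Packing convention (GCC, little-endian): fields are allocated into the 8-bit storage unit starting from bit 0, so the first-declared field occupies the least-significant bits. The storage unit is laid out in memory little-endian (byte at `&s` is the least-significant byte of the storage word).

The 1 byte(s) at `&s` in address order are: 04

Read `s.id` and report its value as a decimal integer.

1

[0]=0x04 (little-endian) → word 0x04
ver:2 @ bit 0 → (0x04>>0)&0x3 = 0x0
id:2 @ bit 2 → (0x04>>2)&0x3 = 0x1  ←
bank:1 @ bit 4 → (0x04>>4)&0x1 = 0x0
seq:1 @ bit 5 → (0x04>>5)&0x1 = 0x0
state:2 @ bit 6 → (0x04>>6)&0x3 = 0x0
id signed 2b, MSB=0: value = 1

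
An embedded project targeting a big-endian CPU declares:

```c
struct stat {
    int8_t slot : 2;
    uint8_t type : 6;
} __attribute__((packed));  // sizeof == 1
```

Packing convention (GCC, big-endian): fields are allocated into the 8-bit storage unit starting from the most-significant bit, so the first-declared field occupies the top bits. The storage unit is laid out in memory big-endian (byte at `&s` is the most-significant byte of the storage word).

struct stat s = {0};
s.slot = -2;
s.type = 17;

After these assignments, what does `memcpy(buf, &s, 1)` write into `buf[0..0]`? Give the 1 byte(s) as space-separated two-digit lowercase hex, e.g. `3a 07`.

91

slot:2 = -2 → 0x2 << 6 → word 0x80
type:6 = 17 → 0x11 << 0 → word 0x91
word = 0x91 → big-endian bytes:
  [0]=0x91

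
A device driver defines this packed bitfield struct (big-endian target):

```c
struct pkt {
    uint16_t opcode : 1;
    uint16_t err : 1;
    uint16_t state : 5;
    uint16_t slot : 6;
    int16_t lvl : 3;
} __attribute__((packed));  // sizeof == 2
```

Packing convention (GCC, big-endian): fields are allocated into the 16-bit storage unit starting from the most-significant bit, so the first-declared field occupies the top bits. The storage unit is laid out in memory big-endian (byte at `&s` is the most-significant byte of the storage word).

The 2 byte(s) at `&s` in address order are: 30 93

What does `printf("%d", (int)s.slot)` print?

18

[0]=0x30 [1]=0x93 (big-endian) → word 0x3093
opcode:1 @ bit 15 → (0x3093>>15)&0x1 = 0x0
err:1 @ bit 14 → (0x3093>>14)&0x1 = 0x0
state:5 @ bit 9 → (0x3093>>9)&0x1f = 0x18
slot:6 @ bit 3 → (0x3093>>3)&0x3f = 0x12  ←
lvl:3 @ bit 0 → (0x3093>>0)&0x7 = 0x3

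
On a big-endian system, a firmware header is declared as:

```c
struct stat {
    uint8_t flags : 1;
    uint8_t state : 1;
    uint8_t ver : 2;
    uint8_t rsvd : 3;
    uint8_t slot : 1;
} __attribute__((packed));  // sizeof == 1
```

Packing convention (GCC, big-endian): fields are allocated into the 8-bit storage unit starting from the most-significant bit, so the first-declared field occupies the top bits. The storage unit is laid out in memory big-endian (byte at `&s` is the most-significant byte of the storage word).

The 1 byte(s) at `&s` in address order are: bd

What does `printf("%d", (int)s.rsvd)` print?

6

[0]=0xbd (big-endian) → word 0xbd
flags [7+:1] = (word>>7) & 0x1 = 1
state [6+:1] = (word>>6) & 0x1 = 0
ver [4+:2] = (word>>4) & 0x3 = 3
rsvd [1+:3] = (word>>1) & 0x7 = 6  ←
slot [0+:1] = (word>>0) & 0x1 = 1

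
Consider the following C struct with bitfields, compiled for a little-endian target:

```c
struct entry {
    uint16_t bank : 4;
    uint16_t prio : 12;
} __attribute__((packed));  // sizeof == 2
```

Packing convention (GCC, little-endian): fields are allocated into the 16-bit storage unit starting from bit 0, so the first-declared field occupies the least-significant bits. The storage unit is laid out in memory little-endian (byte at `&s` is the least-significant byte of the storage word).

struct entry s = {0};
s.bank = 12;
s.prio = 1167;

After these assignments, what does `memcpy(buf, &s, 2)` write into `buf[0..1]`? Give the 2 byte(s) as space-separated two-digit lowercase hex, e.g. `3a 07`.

bank (4b) val=12 bits=0xc at bit 0: 0x000c
prio (12b) val=1167 bits=0x48f at bit 4: 0x48fc
word = 0x48fc → little-endian bytes:
  [0]=0xfc  [1]=0x48

fc 48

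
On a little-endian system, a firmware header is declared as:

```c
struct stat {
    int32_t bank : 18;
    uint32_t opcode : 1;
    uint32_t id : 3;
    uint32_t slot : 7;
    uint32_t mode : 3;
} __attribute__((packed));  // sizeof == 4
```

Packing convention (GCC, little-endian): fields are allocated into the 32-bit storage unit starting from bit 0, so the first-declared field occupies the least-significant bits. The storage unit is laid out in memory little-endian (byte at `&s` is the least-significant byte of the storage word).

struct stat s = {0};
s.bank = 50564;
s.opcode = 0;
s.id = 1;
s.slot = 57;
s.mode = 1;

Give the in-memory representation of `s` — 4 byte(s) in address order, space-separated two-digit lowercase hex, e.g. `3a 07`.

84 c5 48 2e

[0+:18] bank=50564 & 0x3ffff = 0xc584; word=0x0000c584
[18+:1] opcode=0 & 0x1 = 0x0; word=0x0000c584
[19+:3] id=1 & 0x7 = 0x1; word=0x0008c584
[22+:7] slot=57 & 0x7f = 0x39; word=0x0e48c584
[29+:3] mode=1 & 0x7 = 0x1; word=0x2e48c584
word = 0x2e48c584 → little-endian bytes:
  [0]=0x84  [1]=0xc5  [2]=0x48  [3]=0x2e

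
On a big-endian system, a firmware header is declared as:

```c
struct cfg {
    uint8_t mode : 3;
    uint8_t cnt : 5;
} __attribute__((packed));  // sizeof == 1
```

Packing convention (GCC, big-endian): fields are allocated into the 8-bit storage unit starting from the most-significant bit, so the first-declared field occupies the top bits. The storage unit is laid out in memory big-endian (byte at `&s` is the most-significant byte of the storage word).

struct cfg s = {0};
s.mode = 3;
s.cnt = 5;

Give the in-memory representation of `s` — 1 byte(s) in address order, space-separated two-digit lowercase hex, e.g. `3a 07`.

65

mode (3b) val=3 bits=0x3 at bit 5: 0x60
cnt (5b) val=5 bits=0x5 at bit 0: 0x65
word = 0x65 → big-endian bytes:
  [0]=0x65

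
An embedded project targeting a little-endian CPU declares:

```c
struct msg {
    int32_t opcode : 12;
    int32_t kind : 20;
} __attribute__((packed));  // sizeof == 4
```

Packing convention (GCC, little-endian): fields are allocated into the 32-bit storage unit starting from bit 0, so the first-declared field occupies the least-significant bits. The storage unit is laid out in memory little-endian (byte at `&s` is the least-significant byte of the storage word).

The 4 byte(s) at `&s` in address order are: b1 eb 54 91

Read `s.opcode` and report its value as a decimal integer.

[0]=0xb1 [1]=0xeb [2]=0x54 [3]=0x91 (little-endian) → word 0x9154ebb1
opcode:12 @ bit 0 → (0x9154ebb1>>0)&0xfff = 0xbb1  ←
kind:20 @ bit 12 → (0x9154ebb1>>12)&0xfffff = 0x9154e
opcode signed 12b, MSB=1: 2993 - 4096 = -1103

-1103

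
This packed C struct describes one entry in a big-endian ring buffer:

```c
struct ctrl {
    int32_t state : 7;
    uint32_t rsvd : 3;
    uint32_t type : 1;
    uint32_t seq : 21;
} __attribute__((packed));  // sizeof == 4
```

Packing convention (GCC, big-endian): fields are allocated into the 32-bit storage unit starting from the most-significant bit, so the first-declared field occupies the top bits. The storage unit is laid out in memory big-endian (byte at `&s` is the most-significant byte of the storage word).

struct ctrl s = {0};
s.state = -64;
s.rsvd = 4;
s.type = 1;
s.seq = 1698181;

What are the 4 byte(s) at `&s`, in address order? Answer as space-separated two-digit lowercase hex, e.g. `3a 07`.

state:7 = -64 → 0x40 << 25 → word 0x80000000
rsvd:3 = 4 → 0x4 << 22 → word 0x81000000
type:1 = 1 → 0x1 << 21 → word 0x81200000
seq:21 = 1698181 → 0x19e985 << 0 → word 0x8139e985
word = 0x8139e985 → big-endian bytes:
  [0]=0x81  [1]=0x39  [2]=0xe9  [3]=0x85

81 39 e9 85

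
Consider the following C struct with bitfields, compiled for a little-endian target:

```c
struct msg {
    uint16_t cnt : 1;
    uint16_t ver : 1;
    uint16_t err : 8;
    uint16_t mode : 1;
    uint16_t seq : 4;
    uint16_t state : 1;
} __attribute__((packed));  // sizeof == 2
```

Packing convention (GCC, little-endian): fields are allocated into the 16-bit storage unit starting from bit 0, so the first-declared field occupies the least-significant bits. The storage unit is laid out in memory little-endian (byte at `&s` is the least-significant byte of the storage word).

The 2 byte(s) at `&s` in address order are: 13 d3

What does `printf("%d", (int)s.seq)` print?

[0]=0x13 [1]=0xd3 (little-endian) → word 0xd313
cnt [0+:1] = (word>>0) & 0x1 = 1
ver [1+:1] = (word>>1) & 0x1 = 1
err [2+:8] = (word>>2) & 0xff = 196
mode [10+:1] = (word>>10) & 0x1 = 0
seq [11+:4] = (word>>11) & 0xf = 10  ←
state [15+:1] = (word>>15) & 0x1 = 1

10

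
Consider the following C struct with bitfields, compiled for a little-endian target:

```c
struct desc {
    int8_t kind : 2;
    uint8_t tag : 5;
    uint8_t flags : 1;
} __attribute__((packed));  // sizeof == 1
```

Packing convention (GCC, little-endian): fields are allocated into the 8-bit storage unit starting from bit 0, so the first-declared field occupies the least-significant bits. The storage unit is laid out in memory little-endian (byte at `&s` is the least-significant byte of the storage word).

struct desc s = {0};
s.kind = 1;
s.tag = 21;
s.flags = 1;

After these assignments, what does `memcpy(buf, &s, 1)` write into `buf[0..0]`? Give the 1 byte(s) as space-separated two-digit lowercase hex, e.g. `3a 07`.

[0+:2] kind=1 & 0x3 = 0x1; word=0x01
[2+:5] tag=21 & 0x1f = 0x15; word=0x55
[7+:1] flags=1 & 0x1 = 0x1; word=0xd5
word = 0xd5 → little-endian bytes:
  [0]=0xd5

d5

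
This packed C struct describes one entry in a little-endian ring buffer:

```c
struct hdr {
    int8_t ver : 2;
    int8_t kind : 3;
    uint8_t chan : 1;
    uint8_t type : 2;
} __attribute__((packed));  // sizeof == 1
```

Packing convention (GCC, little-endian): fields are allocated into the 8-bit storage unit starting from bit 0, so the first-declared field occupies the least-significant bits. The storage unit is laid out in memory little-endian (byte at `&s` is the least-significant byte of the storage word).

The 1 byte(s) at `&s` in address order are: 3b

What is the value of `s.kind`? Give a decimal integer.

[0]=0x3b (little-endian) → word 0x3b
ver [0+:2] = (word>>0) & 0x3 = 3
kind [2+:3] = (word>>2) & 0x7 = 6  ←
chan [5+:1] = (word>>5) & 0x1 = 1
type [6+:2] = (word>>6) & 0x3 = 0
kind signed 3b, MSB=1: 6 - 8 = -2

-2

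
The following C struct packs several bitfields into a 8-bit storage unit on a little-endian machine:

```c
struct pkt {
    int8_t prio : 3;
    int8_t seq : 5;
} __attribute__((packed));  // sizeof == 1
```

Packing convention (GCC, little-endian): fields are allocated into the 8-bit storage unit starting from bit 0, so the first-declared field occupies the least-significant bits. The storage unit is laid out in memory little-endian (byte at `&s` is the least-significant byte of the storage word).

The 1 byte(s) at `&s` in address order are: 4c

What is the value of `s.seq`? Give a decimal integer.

9

[0]=0x4c (little-endian) → word 0x4c
prio [0+:3] = (word>>0) & 0x7 = 4
seq [3+:5] = (word>>3) & 0x1f = 9  ←
seq signed 5b, MSB=0: value = 9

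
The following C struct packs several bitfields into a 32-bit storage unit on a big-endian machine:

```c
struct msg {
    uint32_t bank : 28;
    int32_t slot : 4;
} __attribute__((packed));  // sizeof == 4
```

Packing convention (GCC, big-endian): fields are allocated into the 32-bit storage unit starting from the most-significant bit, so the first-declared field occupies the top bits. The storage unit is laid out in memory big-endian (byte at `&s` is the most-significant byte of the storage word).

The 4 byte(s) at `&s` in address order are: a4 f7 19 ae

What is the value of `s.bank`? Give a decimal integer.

172978586

[0]=0xa4 [1]=0xf7 [2]=0x19 [3]=0xae (big-endian) → word 0xa4f719ae
bank [4+:28] = (word>>4) & 0xfffffff = 172978586  ←
slot [0+:4] = (word>>0) & 0xf = 14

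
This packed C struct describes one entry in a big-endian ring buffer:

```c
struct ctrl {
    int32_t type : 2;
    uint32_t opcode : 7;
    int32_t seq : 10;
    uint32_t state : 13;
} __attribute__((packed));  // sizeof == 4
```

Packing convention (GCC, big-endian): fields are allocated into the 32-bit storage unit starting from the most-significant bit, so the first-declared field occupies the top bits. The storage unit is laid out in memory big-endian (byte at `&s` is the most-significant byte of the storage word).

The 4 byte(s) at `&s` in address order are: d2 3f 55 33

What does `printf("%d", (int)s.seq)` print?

506

[0]=0xd2 [1]=0x3f [2]=0x55 [3]=0x33 (big-endian) → word 0xd23f5533
type [30+:2] = (word>>30) & 0x3 = 3
opcode [23+:7] = (word>>23) & 0x7f = 36
seq [13+:10] = (word>>13) & 0x3ff = 506  ←
state [0+:13] = (word>>0) & 0x1fff = 5427
seq signed 10b, MSB=0: value = 506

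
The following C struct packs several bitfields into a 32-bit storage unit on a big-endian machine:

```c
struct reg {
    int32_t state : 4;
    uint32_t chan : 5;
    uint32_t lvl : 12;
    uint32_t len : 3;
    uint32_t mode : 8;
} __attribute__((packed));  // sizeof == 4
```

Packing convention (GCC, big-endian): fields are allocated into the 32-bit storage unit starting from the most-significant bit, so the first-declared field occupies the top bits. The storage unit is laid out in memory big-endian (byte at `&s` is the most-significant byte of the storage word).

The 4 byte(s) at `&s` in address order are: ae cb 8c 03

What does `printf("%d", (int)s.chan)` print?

[0]=0xae [1]=0xcb [2]=0x8c [3]=0x03 (big-endian) → word 0xaecb8c03
state [28+:4] = (word>>28) & 0xf = 10
chan [23+:5] = (word>>23) & 0x1f = 29  ←
lvl [11+:12] = (word>>11) & 0xfff = 2417
len [8+:3] = (word>>8) & 0x7 = 4
mode [0+:8] = (word>>0) & 0xff = 3

29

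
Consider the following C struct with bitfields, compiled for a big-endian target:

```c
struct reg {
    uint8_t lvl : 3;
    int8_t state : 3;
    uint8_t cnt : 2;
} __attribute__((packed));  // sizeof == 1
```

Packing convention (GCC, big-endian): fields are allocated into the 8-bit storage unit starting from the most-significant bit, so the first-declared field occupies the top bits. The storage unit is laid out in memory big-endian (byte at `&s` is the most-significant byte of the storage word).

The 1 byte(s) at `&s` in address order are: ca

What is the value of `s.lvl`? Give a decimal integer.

[0]=0xca (big-endian) → word 0xca
lvl:3 @ bit 5 → (0xca>>5)&0x7 = 0x6  ←
state:3 @ bit 2 → (0xca>>2)&0x7 = 0x2
cnt:2 @ bit 0 → (0xca>>0)&0x3 = 0x2

6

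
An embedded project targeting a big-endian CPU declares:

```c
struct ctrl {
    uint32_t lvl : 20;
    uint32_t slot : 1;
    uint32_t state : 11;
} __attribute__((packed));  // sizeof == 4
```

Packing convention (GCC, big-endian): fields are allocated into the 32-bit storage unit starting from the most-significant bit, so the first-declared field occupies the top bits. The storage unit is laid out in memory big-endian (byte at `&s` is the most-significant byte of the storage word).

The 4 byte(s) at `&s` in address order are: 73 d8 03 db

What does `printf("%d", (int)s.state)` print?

[0]=0x73 [1]=0xd8 [2]=0x03 [3]=0xdb (big-endian) → word 0x73d803db
lvl [12+:20] = (word>>12) & 0xfffff = 474496
slot [11+:1] = (word>>11) & 0x1 = 0
state [0+:11] = (word>>0) & 0x7ff = 987  ←

987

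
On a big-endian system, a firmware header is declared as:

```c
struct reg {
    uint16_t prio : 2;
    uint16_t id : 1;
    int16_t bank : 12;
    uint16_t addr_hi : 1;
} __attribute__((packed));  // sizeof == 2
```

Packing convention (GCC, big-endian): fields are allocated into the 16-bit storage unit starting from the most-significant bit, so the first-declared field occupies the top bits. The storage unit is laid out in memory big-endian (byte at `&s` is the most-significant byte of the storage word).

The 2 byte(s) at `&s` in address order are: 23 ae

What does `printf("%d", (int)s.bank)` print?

471

[0]=0x23 [1]=0xae (big-endian) → word 0x23ae
prio [14+:2] = (word>>14) & 0x3 = 0
id [13+:1] = (word>>13) & 0x1 = 1
bank [1+:12] = (word>>1) & 0xfff = 471  ←
addr_hi [0+:1] = (word>>0) & 0x1 = 0
bank signed 12b, MSB=0: value = 471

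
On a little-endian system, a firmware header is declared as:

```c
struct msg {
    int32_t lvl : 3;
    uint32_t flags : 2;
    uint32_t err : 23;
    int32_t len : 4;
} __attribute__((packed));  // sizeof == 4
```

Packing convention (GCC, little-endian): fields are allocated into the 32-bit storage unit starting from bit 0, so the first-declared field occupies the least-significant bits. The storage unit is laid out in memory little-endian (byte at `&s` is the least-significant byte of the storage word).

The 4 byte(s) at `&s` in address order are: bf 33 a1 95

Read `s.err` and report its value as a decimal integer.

[0]=0xbf [1]=0x33 [2]=0xa1 [3]=0x95 (little-endian) → word 0x95a133bf
lvl [0+:3] = (word>>0) & 0x7 = 7
flags [3+:2] = (word>>3) & 0x3 = 3
err [5+:23] = (word>>5) & 0x7fffff = 2951581  ←
len [28+:4] = (word>>28) & 0xf = 9

2951581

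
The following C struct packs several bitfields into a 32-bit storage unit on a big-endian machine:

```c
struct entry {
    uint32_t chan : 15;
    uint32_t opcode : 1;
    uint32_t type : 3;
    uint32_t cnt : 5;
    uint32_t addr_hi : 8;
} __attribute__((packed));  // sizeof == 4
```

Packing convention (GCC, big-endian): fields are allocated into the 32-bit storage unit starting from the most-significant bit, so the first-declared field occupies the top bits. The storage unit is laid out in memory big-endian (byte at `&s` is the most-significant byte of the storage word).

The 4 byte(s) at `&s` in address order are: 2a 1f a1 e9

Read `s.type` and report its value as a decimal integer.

5

[0]=0x2a [1]=0x1f [2]=0xa1 [3]=0xe9 (big-endian) → word 0x2a1fa1e9
chan [17+:15] = (word>>17) & 0x7fff = 5391
opcode [16+:1] = (word>>16) & 0x1 = 1
type [13+:3] = (word>>13) & 0x7 = 5  ←
cnt [8+:5] = (word>>8) & 0x1f = 1
addr_hi [0+:8] = (word>>0) & 0xff = 233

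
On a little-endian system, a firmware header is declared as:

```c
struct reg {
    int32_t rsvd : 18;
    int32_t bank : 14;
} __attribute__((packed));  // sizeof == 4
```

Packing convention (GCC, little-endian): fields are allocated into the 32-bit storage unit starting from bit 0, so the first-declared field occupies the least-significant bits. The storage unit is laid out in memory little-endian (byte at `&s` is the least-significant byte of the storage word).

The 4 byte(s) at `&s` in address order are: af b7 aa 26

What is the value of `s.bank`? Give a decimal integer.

[0]=0xaf [1]=0xb7 [2]=0xaa [3]=0x26 (little-endian) → word 0x26aab7af
rsvd:18 @ bit 0 → (0x26aab7af>>0)&0x3ffff = 0x2b7af
bank:14 @ bit 18 → (0x26aab7af>>18)&0x3fff = 0x9aa  ←
bank signed 14b, MSB=0: value = 2474

2474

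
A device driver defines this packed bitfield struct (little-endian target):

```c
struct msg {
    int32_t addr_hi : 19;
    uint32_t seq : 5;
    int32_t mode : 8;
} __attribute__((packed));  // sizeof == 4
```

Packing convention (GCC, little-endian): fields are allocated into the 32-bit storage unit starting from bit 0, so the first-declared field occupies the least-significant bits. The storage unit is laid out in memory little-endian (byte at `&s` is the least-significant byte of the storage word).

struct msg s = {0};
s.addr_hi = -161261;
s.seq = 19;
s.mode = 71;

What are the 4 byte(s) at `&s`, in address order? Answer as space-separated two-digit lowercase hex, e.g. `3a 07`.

13 8a 9d 47

addr_hi (19b) val=-161261 bits=0x58a13 at bit 0: 0x00058a13
seq (5b) val=19 bits=0x13 at bit 19: 0x009d8a13
mode (8b) val=71 bits=0x47 at bit 24: 0x479d8a13
word = 0x479d8a13 → little-endian bytes:
  [0]=0x13  [1]=0x8a  [2]=0x9d  [3]=0x47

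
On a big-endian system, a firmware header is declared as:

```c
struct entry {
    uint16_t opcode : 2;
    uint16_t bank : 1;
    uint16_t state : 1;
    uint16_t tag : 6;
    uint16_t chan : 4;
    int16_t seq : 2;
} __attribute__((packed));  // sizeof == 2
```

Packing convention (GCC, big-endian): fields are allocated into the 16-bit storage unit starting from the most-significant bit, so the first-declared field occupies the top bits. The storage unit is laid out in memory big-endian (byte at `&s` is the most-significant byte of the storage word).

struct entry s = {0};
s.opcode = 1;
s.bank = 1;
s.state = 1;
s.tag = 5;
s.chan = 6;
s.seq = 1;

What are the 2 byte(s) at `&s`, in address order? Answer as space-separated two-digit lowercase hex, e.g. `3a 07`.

71 59

[14+:2] opcode=1 & 0x3 = 0x1; word=0x4000
[13+:1] bank=1 & 0x1 = 0x1; word=0x6000
[12+:1] state=1 & 0x1 = 0x1; word=0x7000
[6+:6] tag=5 & 0x3f = 0x5; word=0x7140
[2+:4] chan=6 & 0xf = 0x6; word=0x7158
[0+:2] seq=1 & 0x3 = 0x1; word=0x7159
word = 0x7159 → big-endian bytes:
  [0]=0x71  [1]=0x59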